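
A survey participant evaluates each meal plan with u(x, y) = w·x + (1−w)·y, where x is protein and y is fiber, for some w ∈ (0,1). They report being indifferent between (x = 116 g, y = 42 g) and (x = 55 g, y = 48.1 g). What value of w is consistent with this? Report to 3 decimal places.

w = 0.091

Equating utilities: w·116 + (1−w)·42 = w·55 + (1−w)·48.1.
w·(116−55) = (1−w)·(48.1−42), i.e. w·61 = (1−w)·6.1.
Hence w = 6.1/(61+6.1) = 6.1/67.1 = 0.091.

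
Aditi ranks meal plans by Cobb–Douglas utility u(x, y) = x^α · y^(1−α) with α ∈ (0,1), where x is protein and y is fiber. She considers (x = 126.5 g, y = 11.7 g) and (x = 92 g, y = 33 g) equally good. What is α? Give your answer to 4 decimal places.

α ≈ 0.7650

The Cobb–Douglas utilities coincide, so 126.5^α·11.7^(1−α) = 92^α·33^(1−α).
Taking logs: α·ln 126.5 + (1−α)·ln 11.7 = α·ln 92 + (1−α)·ln 33, i.e. α·0.3184537 = (1−α)·1.0369187.
So α/(1−α) = (1.0369187)/(0.3184537) = 3.2561050, and α = 3.2561050/4.2561050 ≈ 0.7650.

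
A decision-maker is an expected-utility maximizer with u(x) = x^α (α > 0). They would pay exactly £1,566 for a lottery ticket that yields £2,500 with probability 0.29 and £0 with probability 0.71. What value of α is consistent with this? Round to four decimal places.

α ≈ 2.6464

Since u(0) = 0, the lottery's EU is 0.29·2500^α.
Equating: 1566^α = 0.29·2500^α, i.e. 0.6264^α = 0.29.
α = ln(0.29) / ln(1566/2500) = -1.2378744/-0.4677661 ≈ 2.6464.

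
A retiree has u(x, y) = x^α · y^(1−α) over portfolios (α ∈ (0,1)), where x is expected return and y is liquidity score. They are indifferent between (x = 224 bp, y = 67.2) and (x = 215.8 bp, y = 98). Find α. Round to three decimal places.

Set the two utilities equal: 224^α·67.2^(1−α) = 215.8^α·98^(1−α).
(224/215.8)^α = (98/67.2)^(1−α); take logs: α·ln(224/215.8) = (1−α)·ln(98/67.2), i.e. α·0.037294 = (1−α)·0.377294.
Thus α·(0.414588) = 0.377294, so α = 0.377294/0.414588 ≈ 0.910.

α ≈ 0.910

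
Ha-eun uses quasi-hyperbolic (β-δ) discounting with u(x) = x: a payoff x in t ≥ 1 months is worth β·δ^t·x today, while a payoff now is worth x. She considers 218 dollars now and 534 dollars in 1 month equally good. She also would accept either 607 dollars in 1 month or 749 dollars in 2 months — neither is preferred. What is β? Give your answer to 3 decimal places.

β ≈ 0.504

Both payoffs in the second observation are in the future, so β drops out: δ^1·607 = δ^2·749 ⇒ δ = 607/749 = 0.81041.
Now use the now-vs-future pair: 218 = β·δ·534 gives β = 218/(0.81041·534) ≈ 0.504.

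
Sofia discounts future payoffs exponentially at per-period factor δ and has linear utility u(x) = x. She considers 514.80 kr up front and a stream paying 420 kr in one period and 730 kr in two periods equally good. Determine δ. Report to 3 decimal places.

δ ≈ 0.600

Equating present values: 514.80 = 420δ + 730δ².
So 730δ² + 420δ − 514.80 = 0.
δ = (−420 + √(420² + 4·730·514.80)) / (2·730) = (−420 + √1679616.00) / 1460 ≈ 0.600.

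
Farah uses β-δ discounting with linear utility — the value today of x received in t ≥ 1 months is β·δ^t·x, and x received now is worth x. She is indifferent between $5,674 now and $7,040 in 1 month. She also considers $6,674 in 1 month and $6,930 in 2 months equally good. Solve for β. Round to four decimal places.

Both payoffs in the second observation are in the future, so β drops out: δ^1·6674 = δ^2·6930 ⇒ δ = 6674/6930 = 0.96306.
Substituting δ into 5674 = β·δ·7040: β = 5674/(6779.937) ≈ 0.8369.

β ≈ 0.8369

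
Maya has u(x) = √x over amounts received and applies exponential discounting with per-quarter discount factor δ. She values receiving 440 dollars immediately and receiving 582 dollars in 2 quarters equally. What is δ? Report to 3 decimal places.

Indifference means u(440) = δ^2 · u(582), so δ^2 = u(440)/u(582).
Since u(x) = √x, δ^2 = √(440/582) = 0.86949.
Hence δ = (0.86949)^(1/2) = 0.93246.

δ ≈ 0.932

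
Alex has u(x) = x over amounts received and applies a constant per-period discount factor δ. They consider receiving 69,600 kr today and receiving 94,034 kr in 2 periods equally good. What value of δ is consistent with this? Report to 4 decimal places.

Indifference means u(69600) = δ^2 · u(94034), so δ^2 = u(69600)/u(94034).
With u(x) = x: δ^2 = 69600/94034 = 0.74016.
So δ = 0.74016^(1/2) ≈ 0.8603.

δ ≈ 0.8603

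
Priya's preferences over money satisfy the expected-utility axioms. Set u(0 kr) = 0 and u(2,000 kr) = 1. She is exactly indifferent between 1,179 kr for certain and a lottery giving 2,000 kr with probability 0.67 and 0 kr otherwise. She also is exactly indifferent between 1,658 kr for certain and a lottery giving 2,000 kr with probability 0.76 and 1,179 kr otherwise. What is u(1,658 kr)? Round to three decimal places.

From the first indifference, u(1,179 kr) = 0.67·u(2,000 kr) + 0.33·u(0 kr) = 0.67·1 + 0.33·0 = 0.67.
The second indifference gives u(1,658 kr) = 0.76·u(2,000 kr) + 0.24·u(1,179 kr) = 0.76·1.00 + 0.24·0.67 = 0.9208.

0.921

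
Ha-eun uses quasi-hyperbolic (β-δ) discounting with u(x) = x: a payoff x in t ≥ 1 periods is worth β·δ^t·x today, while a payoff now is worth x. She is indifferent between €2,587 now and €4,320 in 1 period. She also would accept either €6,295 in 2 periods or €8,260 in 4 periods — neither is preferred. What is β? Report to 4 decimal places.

β ≈ 0.6860

From the later pair, β·δ^2·6295 = β·δ^4·8260; dividing through, δ^2 = 6295/8260 = 0.76211, so δ = 0.87299.
The first indifference: 2587 = β·δ·4320, so β = 2587/(δ·4320) = 2587/(0.87299·4320) ≈ 0.6860.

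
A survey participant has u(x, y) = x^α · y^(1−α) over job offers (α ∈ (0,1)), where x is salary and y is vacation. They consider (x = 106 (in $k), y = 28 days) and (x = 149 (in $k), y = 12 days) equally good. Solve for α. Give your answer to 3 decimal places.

α ≈ 0.713

The Cobb–Douglas utilities coincide, so 106^α·28^(1−α) = 149^α·12^(1−α).
(106/149)^α = (12/28)^(1−α); take logs: α·ln(106/149) = (1−α)·ln(12/28), i.e. α·-0.340507 = (1−α)·-0.847298.
Thus α·(-1.187805) = -0.847298, so α = -0.847298/-1.187805 ≈ 0.713.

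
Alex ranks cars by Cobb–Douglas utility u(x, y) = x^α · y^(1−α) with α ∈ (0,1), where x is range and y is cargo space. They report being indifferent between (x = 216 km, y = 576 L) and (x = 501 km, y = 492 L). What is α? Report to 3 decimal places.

Set the two utilities equal: 216^α·576^(1−α) = 501^α·492^(1−α).
Taking logs: α·ln 216 + (1−α)·ln 576 = α·ln 501 + (1−α)·ln 492, i.e. α·-0.841328 = (1−α)·-0.157629.
So α/(1−α) = (-0.157629)/(-0.841328) = 0.187357, and α = 0.187357/1.187357 ≈ 0.158.

α ≈ 0.158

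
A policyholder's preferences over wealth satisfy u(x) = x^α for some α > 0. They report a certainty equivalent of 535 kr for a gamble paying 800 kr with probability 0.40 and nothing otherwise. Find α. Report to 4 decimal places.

Since u(0) = 0, the lottery's EU is 0.40·800^α.
Indifference: 535^α = 0.40·800^α, so (535/800)^α = 0.40.
α = ln(0.40) / ln(535/800) = -0.9162907/-0.4023450 ≈ 2.2774.

α ≈ 2.2774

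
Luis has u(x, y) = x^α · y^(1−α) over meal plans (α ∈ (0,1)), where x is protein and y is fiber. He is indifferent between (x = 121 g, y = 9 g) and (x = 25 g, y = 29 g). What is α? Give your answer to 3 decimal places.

Indifference: 121^α · 9^(1−α) = 25^α · 29^(1−α).
Taking logs: α·ln 121 + (1−α)·ln 9 = α·ln 25 + (1−α)·ln 29, i.e. α·1.576915 = (1−α)·1.170071.
So α/(1−α) = (1.170071)/(1.576915) = 0.742000, and α = 0.742000/1.742000 ≈ 0.426.

α ≈ 0.426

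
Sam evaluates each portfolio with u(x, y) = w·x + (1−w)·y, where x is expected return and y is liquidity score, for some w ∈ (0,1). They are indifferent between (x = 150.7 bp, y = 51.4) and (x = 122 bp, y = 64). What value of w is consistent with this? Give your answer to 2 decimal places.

u(150.7,51.4) = u(122,64) means w·150.7 + (1−w)·51.4 = w·122 + (1−w)·64.
w·(150.7−122) = (1−w)·(64−51.4), i.e. w·28.7 = (1−w)·12.6.
The marginal rate of substitution is 12.6/28.7, so w = 12.6/(28.7+12.6) = 0.31.

w = 0.31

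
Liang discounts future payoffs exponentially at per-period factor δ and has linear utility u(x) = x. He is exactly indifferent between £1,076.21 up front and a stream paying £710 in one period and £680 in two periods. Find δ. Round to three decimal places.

The stream is worth 710δ + 680δ² today, so 710δ + 680δ² = 1076.21.
Rearranged: 680δ² + 710δ − 1076.21 = 0.
δ = (−710 + √(710² + 4·680·1076.21)) / (2·680) = (−710 + √3431391.20) / 1360 ≈ 0.840.

δ ≈ 0.840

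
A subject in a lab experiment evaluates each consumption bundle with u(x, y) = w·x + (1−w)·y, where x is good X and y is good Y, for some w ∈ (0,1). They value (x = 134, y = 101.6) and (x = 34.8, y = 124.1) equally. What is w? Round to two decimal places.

w = 0.18

Indifference: w·134 + (1−w)·101.6 = w·34.8 + (1−w)·124.1.
Collecting terms: w·99.2 = (1−w)·22.5.
So w/(1−w) = 22.5/99.2 = 0.2268, giving w = 22.5/(99.2+22.5) = 0.18.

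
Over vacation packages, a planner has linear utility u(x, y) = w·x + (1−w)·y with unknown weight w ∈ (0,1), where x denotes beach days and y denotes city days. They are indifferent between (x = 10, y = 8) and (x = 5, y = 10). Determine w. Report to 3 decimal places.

Equating utilities: w·10 + (1−w)·8 = w·5 + (1−w)·10.
Rearranging, 5·w − 2·(1−w) = 0.
Hence w = 2/(5+2) = 2/7 = 0.286.

w = 0.286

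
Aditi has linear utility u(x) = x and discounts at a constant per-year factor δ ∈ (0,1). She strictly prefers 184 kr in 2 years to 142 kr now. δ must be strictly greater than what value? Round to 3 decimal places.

Under u(x) = x this choice says 142 < δ^2·184.
Hence δ^2 > 142/184 = 0.77174, and x ↦ x^(1/2) is increasing on (0,∞).
δ > (142/184)^(1/2) ≈ 0.878.

δ > 0.878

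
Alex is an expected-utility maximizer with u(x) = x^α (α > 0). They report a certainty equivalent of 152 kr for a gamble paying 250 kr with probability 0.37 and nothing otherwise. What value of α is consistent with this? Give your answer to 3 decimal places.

The lottery's expected utility is 0.37·u(250) + 0.63·u(0) = 0.37·250^α (since u(0) = 0 for α > 0).
Indifference: 152^α = 0.37·250^α, so (152/250)^α = 0.37.
Take logs: α = ln 0.37 / ln(152/250) ≈ 1.99817.

α ≈ 1.998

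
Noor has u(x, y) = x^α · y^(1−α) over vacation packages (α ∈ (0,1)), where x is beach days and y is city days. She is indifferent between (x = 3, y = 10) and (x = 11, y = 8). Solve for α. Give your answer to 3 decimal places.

α ≈ 0.147

Indifference: 3^α · 10^(1−α) = 11^α · 8^(1−α).
Taking logs: α·ln 3 + (1−α)·ln 10 = α·ln 11 + (1−α)·ln 8, i.e. α·-1.299283 = (1−α)·-0.223144.
So α/(1−α) = (-0.223144)/(-1.299283) = 0.171744, and α = 0.171744/1.171744 ≈ 0.147.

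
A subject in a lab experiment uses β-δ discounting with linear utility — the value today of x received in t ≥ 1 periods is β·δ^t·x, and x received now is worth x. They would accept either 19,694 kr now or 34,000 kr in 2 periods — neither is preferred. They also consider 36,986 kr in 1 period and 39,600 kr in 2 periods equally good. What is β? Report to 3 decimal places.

Both payoffs in the second observation are in the future, so β drops out: δ^1·36986 = δ^2·39600 ⇒ δ = 36986/39600 = 0.93399.
Substituting δ into 19694 = β·δ^2·34000: β = 19694/(29659.462) ≈ 0.664.

β ≈ 0.664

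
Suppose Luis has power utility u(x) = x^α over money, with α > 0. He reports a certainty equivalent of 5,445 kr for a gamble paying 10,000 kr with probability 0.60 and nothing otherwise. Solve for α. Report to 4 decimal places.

α ≈ 0.8403

Since u(0) = 0, the lottery's EU is 0.60·10000^α.
Setting u(5445) equal to that: 5445^α = 0.60·10000^α ⇒ (5445/10000)^α = 0.60.
α = ln(0.60) / ln(5445/10000) = -0.5108256/-0.6078873 ≈ 0.8403.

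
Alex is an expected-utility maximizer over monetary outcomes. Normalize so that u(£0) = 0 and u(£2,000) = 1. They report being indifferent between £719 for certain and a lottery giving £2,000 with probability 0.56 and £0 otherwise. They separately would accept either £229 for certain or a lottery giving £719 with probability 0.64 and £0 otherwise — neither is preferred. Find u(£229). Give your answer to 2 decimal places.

From the first indifference, u(£719) = 0.56·u(£2,000) + 0.44·u(£0) = 0.56·1 + 0.44·0 = 0.56.
Then u(£229) = 0.64·u(£719) + 0.36·u(£0) = 0.64·0.56 + 0.36·0.00 = 0.3584.

0.36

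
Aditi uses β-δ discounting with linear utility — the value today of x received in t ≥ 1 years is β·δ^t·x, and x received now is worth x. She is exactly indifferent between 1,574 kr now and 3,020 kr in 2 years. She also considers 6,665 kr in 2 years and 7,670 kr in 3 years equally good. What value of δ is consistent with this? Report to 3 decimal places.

From the later pair, β·δ^2·6665 = β·δ^3·7670; dividing through, δ = 6665/7670 = 0.86897.

δ ≈ 0.869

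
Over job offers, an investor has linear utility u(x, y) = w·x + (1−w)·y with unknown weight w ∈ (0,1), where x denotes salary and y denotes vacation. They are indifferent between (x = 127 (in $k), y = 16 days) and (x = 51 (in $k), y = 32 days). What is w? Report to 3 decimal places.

w = 0.174

Equating utilities: w·127 + (1−w)·16 = w·51 + (1−w)·32.
Rearranging, 76·w − 16·(1−w) = 0.
Hence w = 16/(76+16) = 16/92 = 0.174.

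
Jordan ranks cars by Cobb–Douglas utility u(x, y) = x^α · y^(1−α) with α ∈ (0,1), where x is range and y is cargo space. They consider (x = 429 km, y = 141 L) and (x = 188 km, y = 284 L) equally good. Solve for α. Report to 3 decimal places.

Set the two utilities equal: 429^α·141^(1−α) = 188^α·284^(1−α).
Rearrange to (429/188)^α = (284/141)^(1−α) and take logs: α·0.825015 = (1−α)·0.700214.
With A = 0.825015 and B = 0.700214: α·A = (1−α)·B, so α = B/(A+B) = 0.700214/1.525229 ≈ 0.459.

α ≈ 0.459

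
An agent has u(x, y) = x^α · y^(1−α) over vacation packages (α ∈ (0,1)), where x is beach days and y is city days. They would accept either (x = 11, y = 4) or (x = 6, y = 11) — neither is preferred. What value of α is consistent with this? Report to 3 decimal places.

α ≈ 0.625

Indifference: 11^α · 4^(1−α) = 6^α · 11^(1−α).
Taking logs: α·ln 11 + (1−α)·ln 4 = α·ln 6 + (1−α)·ln 11, i.e. α·0.606136 = (1−α)·1.011601.
So α/(1−α) = (1.011601)/(0.606136) = 1.668934, and α = 1.668934/2.668934 ≈ 0.625.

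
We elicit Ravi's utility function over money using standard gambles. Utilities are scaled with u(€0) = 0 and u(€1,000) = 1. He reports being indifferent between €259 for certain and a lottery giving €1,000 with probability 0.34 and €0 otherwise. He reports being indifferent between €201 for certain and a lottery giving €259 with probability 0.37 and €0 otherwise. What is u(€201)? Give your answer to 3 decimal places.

0.126

From the first indifference, u(€259) = 0.34·u(€1,000) + 0.66·u(€0) = 0.34·1 + 0.66·0 = 0.34.
The second indifference gives u(€201) = 0.37·u(€259) + 0.63·u(€0) = 0.37·0.34 + 0.63·0.00 = 0.1258.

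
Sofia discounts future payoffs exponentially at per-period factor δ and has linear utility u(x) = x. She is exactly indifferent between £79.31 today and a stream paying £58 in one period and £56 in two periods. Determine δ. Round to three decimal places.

Equating present values: 79.31 = 58δ + 56δ².
Rearranged: 56δ² + 58δ − 79.31 = 0.
The positive root is δ = [−58 + √(58² + 4·56·79.31)] / (2·56) = (−58 + 145.360)/112 ≈ 0.780.

δ ≈ 0.780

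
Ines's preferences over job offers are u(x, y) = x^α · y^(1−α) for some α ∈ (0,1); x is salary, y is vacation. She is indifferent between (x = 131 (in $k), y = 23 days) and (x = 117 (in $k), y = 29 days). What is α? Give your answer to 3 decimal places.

Set the two utilities equal: 131^α·23^(1−α) = 117^α·29^(1−α).
(131/117)^α = (29/23)^(1−α); take logs: α·ln(131/117) = (1−α)·ln(29/23), i.e. α·0.113023 = (1−α)·0.231802.
Thus α·(0.344825) = 0.231802, so α = 0.231802/0.344825 ≈ 0.672.

α ≈ 0.672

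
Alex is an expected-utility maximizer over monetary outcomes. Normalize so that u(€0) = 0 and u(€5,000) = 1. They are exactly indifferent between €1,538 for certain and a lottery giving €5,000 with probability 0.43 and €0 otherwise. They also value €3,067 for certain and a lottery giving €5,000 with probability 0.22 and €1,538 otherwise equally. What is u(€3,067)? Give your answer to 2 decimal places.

First, u(€1,538) = 0.43·u(€5,000) + 0.57·u(€0) = 0.43.
Chaining: u(€3,067) = 0.22·1.00 + 0.78·0.43 = 0.5554.

0.56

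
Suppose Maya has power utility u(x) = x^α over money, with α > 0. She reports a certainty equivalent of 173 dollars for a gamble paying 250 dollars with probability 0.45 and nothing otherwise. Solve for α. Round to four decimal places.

α ≈ 2.1689

The lottery's expected utility is 0.45·u(250) + 0.55·u(0) = 0.45·250^α (since u(0) = 0 for α > 0).
Indifference: 173^α = 0.45·250^α, so (173/250)^α = 0.45.
α = ln(0.45) / ln(173/250) = -0.7985077/-0.3681693 ≈ 2.1689.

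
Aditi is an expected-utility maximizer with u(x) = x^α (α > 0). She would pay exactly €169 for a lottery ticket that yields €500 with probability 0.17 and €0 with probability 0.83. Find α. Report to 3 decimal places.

α ≈ 1.634

EU(lottery) = 0.17·500^α + 0.83·0 = 0.17·500^α.
Indifference: 169^α = 0.17·500^α, so (169/500)^α = 0.17.
Take logs: α = ln 0.17 / ln(169/500) ≈ 1.63358.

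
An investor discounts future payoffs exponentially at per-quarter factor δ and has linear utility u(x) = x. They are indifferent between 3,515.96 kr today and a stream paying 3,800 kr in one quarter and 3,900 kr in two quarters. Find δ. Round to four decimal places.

Equating present values: 3515.96 = 3800δ + 3900δ².
Rearranged: 3900δ² + 3800δ − 3515.96 = 0.
δ = (−3800 + √(3800² + 4·3900·3515.96)) / (2·3900) = (−3800 + √69288976.00) / 7800 ≈ 0.5800.

δ ≈ 0.5800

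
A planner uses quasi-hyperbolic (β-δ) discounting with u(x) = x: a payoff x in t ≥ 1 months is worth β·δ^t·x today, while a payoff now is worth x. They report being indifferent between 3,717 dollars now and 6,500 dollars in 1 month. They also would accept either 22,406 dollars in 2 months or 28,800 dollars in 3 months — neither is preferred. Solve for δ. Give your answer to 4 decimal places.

The second indifference involves only future payoffs, so β cancels: β·δ^2·22406 = β·δ^3·28800, giving δ = 22406/28800 = 0.77799.

δ ≈ 0.7780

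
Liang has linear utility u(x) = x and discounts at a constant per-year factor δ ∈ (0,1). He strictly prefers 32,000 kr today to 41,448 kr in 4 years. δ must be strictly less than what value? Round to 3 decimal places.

δ < 0.937

Comparing present values: 32000 > δ^4·41448.
Hence δ^4 < 32000/41448 = 0.77205, and x ↦ x^(1/4) is increasing on (0,∞).
δ < 0.77205^(1/4) = 0.937.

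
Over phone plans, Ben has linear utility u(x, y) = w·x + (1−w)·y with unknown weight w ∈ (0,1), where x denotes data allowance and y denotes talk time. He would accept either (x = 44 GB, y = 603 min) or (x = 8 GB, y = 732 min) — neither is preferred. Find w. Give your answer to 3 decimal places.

Indifference: w·44 + (1−w)·603 = w·8 + (1−w)·732.
Collecting terms: w·36 = (1−w)·129.
So w/(1−w) = 129/36 = 3.5833, giving w = 129/(36+129) = 0.782.

w = 0.782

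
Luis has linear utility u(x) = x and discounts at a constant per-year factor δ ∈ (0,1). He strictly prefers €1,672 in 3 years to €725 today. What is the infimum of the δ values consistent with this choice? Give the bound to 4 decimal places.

The preference means 725 < δ^3·1672.
So δ^3 > 725/1672 = 0.43361; taking the cube root of both positive sides preserves the inequality.
δ > 0.43361^(1/3) = 0.7569.

δ > 0.7569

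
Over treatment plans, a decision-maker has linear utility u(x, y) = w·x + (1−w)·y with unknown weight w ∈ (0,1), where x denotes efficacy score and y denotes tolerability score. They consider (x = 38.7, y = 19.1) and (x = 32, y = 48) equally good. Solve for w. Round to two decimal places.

w = 0.81

u(38.7,19.1) = u(32,48) means w·38.7 + (1−w)·19.1 = w·32 + (1−w)·48.
Rearranging, 6.7·w − 28.9·(1−w) = 0.
Hence w = 28.9/(6.7+28.9) = 28.9/35.6 = 0.81.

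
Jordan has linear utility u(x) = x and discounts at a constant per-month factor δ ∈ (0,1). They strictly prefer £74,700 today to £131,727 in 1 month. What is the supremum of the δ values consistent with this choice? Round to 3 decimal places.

δ < 0.567

The preference means 74700 > δ·131727.
So δ < 74700/131727 = 0.56708.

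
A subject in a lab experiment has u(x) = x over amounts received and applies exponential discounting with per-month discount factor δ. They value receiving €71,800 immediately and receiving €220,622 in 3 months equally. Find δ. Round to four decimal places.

The payoff in 3 months is discounted by δ^3, so u(71800) = δ^3·u(220622) and δ^3 = u(71800)/u(220622).
With u(x) = x: δ^3 = 71800/220622 = 0.32544.
So δ = 0.32544^(1/3) ≈ 0.6878.

δ ≈ 0.6878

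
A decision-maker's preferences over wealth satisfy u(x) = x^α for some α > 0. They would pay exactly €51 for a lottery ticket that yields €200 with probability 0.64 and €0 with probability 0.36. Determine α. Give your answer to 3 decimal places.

EU(lottery) = 0.64·200^α + 0.36·0 = 0.64·200^α.
Indifference: 51^α = 0.64·200^α, so (51/200)^α = 0.64.
Take logs: α = ln 0.64 / ln(51/200) ≈ 0.32659.

α ≈ 0.327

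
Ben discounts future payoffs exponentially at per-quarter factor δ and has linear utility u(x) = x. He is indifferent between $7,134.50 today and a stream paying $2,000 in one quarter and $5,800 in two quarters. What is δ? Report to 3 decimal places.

The stream is worth 2000δ + 5800δ² today, so 2000δ + 5800δ² = 7134.50.
That is, 5800δ² + 2000δ − 7134.50 = 0, a quadratic in δ.
By the quadratic formula (taking the positive root), δ = (−2000 + √169520400.00) / 11600 ≈ 0.950.

δ ≈ 0.950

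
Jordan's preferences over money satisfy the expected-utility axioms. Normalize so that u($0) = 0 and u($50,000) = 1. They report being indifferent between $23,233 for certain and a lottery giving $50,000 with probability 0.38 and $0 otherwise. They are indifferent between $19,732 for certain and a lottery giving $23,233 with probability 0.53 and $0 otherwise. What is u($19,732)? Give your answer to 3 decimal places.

0.201

First, u($23,233) = 0.38·u($50,000) + 0.62·u($0) = 0.38.
Then u($19,732) = 0.53·u($23,233) + 0.47·u($0) = 0.53·0.38 + 0.47·0.00 = 0.2014.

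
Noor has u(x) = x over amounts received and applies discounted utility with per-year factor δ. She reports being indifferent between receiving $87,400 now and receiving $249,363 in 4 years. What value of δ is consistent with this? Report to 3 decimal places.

δ ≈ 0.769

Indifference means u(87400) = δ^4 · u(249363), so δ^4 = u(87400)/u(249363).
With u(x) = x: δ^4 = 87400/249363 = 0.35049.
So δ = 0.35049^(1/4) ≈ 0.769.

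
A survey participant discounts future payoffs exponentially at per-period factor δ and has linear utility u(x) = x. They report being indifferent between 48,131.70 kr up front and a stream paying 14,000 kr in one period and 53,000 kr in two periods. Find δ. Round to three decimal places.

δ ≈ 0.830

Equating present values: 48131.70 = 14000δ + 53000δ².
So 53000δ² + 14000δ − 48131.70 = 0.
δ = (−14000 + √(14000² + 4·53000·48131.70)) / (2·53000) = (−14000 + √10399920400.00) / 106000 ≈ 0.830.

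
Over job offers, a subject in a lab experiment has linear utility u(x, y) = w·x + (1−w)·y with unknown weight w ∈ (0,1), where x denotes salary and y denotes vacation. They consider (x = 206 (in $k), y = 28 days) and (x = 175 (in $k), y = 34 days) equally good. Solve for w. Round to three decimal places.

w = 0.162

u(206,28) = u(175,34) means w·206 + (1−w)·28 = w·175 + (1−w)·34.
Collecting terms: w·31 = (1−w)·6.
So w/(1−w) = 6/31 = 0.1935, giving w = 6/(31+6) = 0.162.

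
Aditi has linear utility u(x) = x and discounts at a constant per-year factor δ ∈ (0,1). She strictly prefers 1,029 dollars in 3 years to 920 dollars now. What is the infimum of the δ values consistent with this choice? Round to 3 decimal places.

Under u(x) = x this choice says 920 < δ^3·1029.
Hence δ^3 > 920/1029 = 0.89407, and x ↦ x^(1/3) is increasing on (0,∞).
δ > (920/1029)^(1/3) ≈ 0.963.

δ > 0.963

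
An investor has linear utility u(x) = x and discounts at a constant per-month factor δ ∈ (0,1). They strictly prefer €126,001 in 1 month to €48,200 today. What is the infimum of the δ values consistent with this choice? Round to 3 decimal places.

The preference means 48200 < δ·126001.
So δ > 48200/126001 = 0.38254.

δ > 0.383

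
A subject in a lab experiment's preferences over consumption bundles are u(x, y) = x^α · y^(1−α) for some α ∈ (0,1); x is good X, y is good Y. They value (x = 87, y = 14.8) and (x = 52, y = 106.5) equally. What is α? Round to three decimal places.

Set the two utilities equal: 87^α·14.8^(1−α) = 52^α·106.5^(1−α).
(87/52)^α = (106.5/14.8)^(1−α); take logs: α·ln(87/52) = (1−α)·ln(106.5/14.8), i.e. α·0.514664 = (1−α)·1.973518.
Thus α·(2.488182) = 1.973518, so α = 1.973518/2.488182 ≈ 0.793.

α ≈ 0.793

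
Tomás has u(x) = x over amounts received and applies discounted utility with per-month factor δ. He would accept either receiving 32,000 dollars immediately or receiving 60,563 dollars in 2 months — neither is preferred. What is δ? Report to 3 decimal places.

Equating discounted utilities: u(32000) = δ^2·u(60563) ⇒ δ^2 = u(32000)/u(60563).
With u(x) = x: δ^2 = 32000/60563 = 0.52838.
Hence δ = (0.52838)^(1/2) = 0.72689.

δ ≈ 0.727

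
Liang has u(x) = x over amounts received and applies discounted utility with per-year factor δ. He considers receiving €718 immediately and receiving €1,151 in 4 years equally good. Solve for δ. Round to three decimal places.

δ ≈ 0.889

The payoff in 4 years is discounted by δ^4, so u(718) = δ^4·u(1151) and δ^4 = u(718)/u(1151).
With u(x) = x: δ^4 = 718/1151 = 0.62381.
Taking the 4th root: δ = 0.62381^(1/4) ≈ 0.889.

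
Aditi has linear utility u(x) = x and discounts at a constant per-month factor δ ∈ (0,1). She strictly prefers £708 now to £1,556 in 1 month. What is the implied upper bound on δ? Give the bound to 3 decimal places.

δ < 0.455

Comparing present values: 708 > δ·1556.
Dividing through by 1556 gives δ < 0.45501.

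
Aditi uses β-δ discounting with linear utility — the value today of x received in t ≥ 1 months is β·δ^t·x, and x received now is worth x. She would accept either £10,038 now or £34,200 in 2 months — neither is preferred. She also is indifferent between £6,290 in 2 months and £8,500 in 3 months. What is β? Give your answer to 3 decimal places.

β ≈ 0.536

The second indifference involves only future payoffs, so β cancels: β·δ^2·6290 = β·δ^3·8500, giving δ = 6290/8500 = 0.74000.
Now use the now-vs-future pair: 10038 = β·δ^2·34200 gives β = 10038/(0.54760·34200) ≈ 0.536.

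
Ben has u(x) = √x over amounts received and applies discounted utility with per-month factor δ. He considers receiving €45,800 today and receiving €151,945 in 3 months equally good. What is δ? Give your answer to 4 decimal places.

The payoff in 3 months is discounted by δ^3, so u(45800) = δ^3·u(151945) and δ^3 = u(45800)/u(151945).
With u(x) = √x: δ^3 = √45800/√151945 = √(45800/151945) = 0.54902.
Taking the cube root: δ = 0.54902^(1/3) ≈ 0.8188.

δ ≈ 0.8188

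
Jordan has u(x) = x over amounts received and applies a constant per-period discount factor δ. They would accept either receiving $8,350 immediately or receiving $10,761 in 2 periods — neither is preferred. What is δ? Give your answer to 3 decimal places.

δ ≈ 0.881

Indifference means u(8350) = δ^2 · u(10761), so δ^2 = u(8350)/u(10761).
With u(x) = x: δ^2 = 8350/10761 = 0.77595.
Hence δ = (0.77595)^(1/2) = 0.88088.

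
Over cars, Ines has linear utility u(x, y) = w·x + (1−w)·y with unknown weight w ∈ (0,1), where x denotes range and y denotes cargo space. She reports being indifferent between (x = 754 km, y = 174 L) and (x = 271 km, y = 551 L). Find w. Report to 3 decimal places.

Equating utilities: w·754 + (1−w)·174 = w·271 + (1−w)·551.
Collecting terms: w·483 = (1−w)·377.
The marginal rate of substitution is 377/483, so w = 377/(483+377) = 0.438.

w = 0.438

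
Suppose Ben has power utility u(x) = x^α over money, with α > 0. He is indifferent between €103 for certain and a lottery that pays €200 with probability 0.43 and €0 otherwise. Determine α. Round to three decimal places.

Since u(0) = 0, the lottery's EU is 0.43·200^α.
Indifference: 103^α = 0.43·200^α, so (103/200)^α = 0.43.
Taking logs: α·ln(103/200) = ln(0.43), so α = -0.843970 / -0.663588 ≈ 1.272.

α ≈ 1.272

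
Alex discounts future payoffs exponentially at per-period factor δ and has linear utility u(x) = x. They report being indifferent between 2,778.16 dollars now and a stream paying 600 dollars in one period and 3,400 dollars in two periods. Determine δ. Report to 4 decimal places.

Equating present values: 2778.16 = 600δ + 3400δ².
That is, 3400δ² + 600δ − 2778.16 = 0, a quadratic in δ.
The positive root is δ = [−600 + √(600² + 4·3400·2778.16)] / (2·3400) = (−600 + 6176.000)/6800 ≈ 0.8200.

δ ≈ 0.8200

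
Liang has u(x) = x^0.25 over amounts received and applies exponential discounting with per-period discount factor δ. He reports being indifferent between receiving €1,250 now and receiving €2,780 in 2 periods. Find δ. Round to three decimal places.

Indifference means u(1250) = δ^2 · u(2780), so δ^2 = u(1250)/u(2780).
With u(x) = x^0.25: δ^2 = 1250^0.25/2780^0.25 = (1250/2780)^0.25 = 0.81887.
Taking the square root: δ = 0.81887^(1/2) ≈ 0.905.

δ ≈ 0.905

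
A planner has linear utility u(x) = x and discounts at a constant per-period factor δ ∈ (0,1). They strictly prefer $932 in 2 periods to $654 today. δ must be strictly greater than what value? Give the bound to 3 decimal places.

Comparing present values: 654 < δ^2·932.
Dividing by 932: δ^2 > 0.70172. Both sides are positive, so the square root keeps the direction.
δ > 0.70172^(1/2) = 0.838.

δ > 0.838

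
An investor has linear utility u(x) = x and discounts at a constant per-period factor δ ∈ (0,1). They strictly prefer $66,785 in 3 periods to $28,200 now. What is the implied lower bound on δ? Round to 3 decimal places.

Comparing present values: 28200 < δ^3·66785.
Dividing by 66785: δ^3 > 0.42225. Both sides are positive, so the cube root keeps the direction.
δ > (28200/66785)^(1/3) ≈ 0.750.

δ > 0.750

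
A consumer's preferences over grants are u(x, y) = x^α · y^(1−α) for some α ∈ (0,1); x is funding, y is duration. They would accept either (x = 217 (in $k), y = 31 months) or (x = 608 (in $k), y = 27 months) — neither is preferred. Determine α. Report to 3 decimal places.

α ≈ 0.118

The Cobb–Douglas utilities coincide, so 217^α·31^(1−α) = 608^α·27^(1−α).
Taking logs: α·ln 217 + (1−α)·ln 31 = α·ln 608 + (1−α)·ln 27, i.e. α·-1.030278 = (1−α)·-0.138150.
With A = -1.030278 and B = -0.138150: α·A = (1−α)·B, so α = B/(A+B) = -0.138150/-1.168428 ≈ 0.118.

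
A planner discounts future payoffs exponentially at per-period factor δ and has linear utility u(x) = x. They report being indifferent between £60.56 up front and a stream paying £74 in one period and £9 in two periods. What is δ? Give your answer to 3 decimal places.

δ ≈ 0.750

The stream is worth 74δ + 9δ² today, so 74δ + 9δ² = 60.56.
Rearranged: 9δ² + 74δ − 60.56 = 0.
The positive root is δ = [−74 + √(74² + 4·9·60.56)] / (2·9) = (−74 + 87.499)/18 ≈ 0.750.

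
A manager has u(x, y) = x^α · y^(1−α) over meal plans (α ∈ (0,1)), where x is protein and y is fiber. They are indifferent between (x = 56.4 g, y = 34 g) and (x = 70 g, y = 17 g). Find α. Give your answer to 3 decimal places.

Set the two utilities equal: 56.4^α·34^(1−α) = 70^α·17^(1−α).
(56.4/70)^α = (17/34)^(1−α); take logs: α·ln(56.4/70) = (1−α)·ln(17/34), i.e. α·-0.216026 = (1−α)·-0.693147.
With A = -0.216026 and B = -0.693147: α·A = (1−α)·B, so α = B/(A+B) = -0.693147/-0.909173 ≈ 0.762.

α ≈ 0.762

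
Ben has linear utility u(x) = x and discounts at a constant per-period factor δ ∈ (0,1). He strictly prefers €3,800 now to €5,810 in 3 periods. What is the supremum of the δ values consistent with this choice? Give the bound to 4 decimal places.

δ < 0.8680

The preference means 3800 > δ^3·5810.
So δ^3 < 3800/5810 = 0.65404; taking the cube root of both positive sides preserves the inequality.
δ < 0.65404^(1/3) = 0.8680.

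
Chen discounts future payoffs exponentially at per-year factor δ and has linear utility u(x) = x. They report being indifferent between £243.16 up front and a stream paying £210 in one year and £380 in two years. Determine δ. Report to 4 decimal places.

The stream is worth 210δ + 380δ² today, so 210δ + 380δ² = 243.16.
That is, 380δ² + 210δ − 243.16 = 0, a quadratic in δ.
δ = (−210 + √(210² + 4·380·243.16)) / (2·380) = (−210 + √413703.20) / 760 ≈ 0.5700.

δ ≈ 0.5700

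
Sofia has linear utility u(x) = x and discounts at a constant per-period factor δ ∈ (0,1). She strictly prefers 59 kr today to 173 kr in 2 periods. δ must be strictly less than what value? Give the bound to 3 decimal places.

δ < 0.584

Comparing present values: 59 > δ^2·173.
So δ^2 < 59/173 = 0.34104; taking the square root of both positive sides preserves the inequality.
δ < 0.34104^(1/2) = 0.584.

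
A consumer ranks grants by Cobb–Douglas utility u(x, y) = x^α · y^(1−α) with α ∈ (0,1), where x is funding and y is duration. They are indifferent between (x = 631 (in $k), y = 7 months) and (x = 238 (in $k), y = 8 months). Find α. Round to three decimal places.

α ≈ 0.120

The Cobb–Douglas utilities coincide, so 631^α·7^(1−α) = 238^α·8^(1−α).
Rearrange to (631/238)^α = (8/7)^(1−α) and take logs: α·0.975035 = (1−α)·0.133531.
Thus α·(1.108566) = 0.133531, so α = 0.133531/1.108566 ≈ 0.120.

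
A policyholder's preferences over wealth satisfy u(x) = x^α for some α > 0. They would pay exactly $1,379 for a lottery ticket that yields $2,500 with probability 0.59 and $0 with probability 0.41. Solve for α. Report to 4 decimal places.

α ≈ 0.8869

Since u(0) = 0, the lottery's EU is 0.59·2500^α.
Equating: 1379^α = 0.59·2500^α, i.e. 0.5516^α = 0.59.
α = ln(0.59) / ln(1379/2500) = -0.5276327/-0.5949321 ≈ 0.8869.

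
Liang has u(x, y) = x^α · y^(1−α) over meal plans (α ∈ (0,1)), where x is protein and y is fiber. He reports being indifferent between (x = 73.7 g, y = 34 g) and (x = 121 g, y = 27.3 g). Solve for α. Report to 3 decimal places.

The Cobb–Douglas utilities coincide, so 73.7^α·34^(1−α) = 121^α·27.3^(1−α).
Rearrange to (73.7/121)^α = (27.3/34)^(1−α) and take logs: α·-0.495788 = (1−α)·-0.219474.
So α/(1−α) = (-0.219474)/(-0.495788) = 0.442677, and α = 0.442677/1.442677 ≈ 0.307.

α ≈ 0.307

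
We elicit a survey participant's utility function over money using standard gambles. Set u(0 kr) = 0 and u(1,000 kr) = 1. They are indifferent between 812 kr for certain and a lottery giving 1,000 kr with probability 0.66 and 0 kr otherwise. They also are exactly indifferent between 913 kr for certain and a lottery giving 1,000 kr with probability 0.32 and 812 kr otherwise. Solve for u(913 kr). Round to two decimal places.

The first gamble pins u(812 kr): it must equal 0.66·1 + 0.34·0 = 0.66.
Chaining: u(913 kr) = 0.32·1.00 + 0.68·0.66 = 0.7688.

0.77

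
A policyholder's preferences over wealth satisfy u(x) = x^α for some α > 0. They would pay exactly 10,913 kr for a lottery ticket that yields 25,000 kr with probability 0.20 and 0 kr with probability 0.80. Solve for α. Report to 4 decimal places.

α ≈ 1.9416

EU(lottery) = 0.20·25000^α + 0.80·0 = 0.20·25000^α.
Setting u(10913) equal to that: 10913^α = 0.20·25000^α ⇒ (10913/25000)^α = 0.20.
α = ln(0.20) / ln(10913/25000) = -1.6094379/-0.8289211 ≈ 1.9416.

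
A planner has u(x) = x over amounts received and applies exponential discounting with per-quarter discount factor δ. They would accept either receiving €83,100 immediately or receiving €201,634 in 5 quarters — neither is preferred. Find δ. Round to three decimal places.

Indifference means u(83100) = δ^5 · u(201634), so δ^5 = u(83100)/u(201634).
With u(x) = x: δ^5 = 83100/201634 = 0.41213.
So δ = 0.41213^(1/5) ≈ 0.838.

δ ≈ 0.838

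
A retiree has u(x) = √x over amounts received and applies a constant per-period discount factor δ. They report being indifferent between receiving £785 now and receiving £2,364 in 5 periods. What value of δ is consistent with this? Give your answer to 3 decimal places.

Equating discounted utilities: u(785) = δ^5·u(2364) ⇒ δ^5 = u(785)/u(2364).
With u(x) = √x: δ^5 = √785/√2364 = √(785/2364) = 0.57625.
Hence δ = (0.57625)^(1/5) = 0.89562.

δ ≈ 0.896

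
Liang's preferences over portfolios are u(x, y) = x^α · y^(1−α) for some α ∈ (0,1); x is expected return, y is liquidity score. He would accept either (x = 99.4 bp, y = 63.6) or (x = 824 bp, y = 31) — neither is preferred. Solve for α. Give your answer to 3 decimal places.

α ≈ 0.254

Set the two utilities equal: 99.4^α·63.6^(1−α) = 824^α·31^(1−α).
(99.4/824)^α = (31/63.6)^(1−α); take logs: α·ln(99.4/824) = (1−α)·ln(31/63.6), i.e. α·-2.115018 = (1−α)·-0.718626.
With A = -2.115018 and B = -0.718626: α·A = (1−α)·B, so α = B/(A+B) = -0.718626/-2.833644 ≈ 0.254.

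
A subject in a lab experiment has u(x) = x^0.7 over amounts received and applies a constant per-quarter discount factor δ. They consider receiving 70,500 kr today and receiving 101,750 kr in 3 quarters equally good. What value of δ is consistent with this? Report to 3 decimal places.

The payoff in 3 quarters is discounted by δ^3, so u(70500) = δ^3·u(101750) and δ^3 = u(70500)/u(101750).
With u(x) = x^0.7: δ^3 = 70500^0.7/101750^0.7 = (70500/101750)^0.7 = 0.77350.
Taking the cube root: δ = 0.77350^(1/3) ≈ 0.918.

δ ≈ 0.918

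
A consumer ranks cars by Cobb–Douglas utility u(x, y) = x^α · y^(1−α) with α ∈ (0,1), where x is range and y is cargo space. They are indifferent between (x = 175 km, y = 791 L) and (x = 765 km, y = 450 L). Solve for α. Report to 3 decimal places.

Set the two utilities equal: 175^α·791^(1−α) = 765^α·450^(1−α).
(175/765)^α = (450/791)^(1−α); take logs: α·ln(175/765) = (1−α)·ln(450/791), i.e. α·-1.475090 = (1−α)·-0.564050.
Thus α·(-2.039140) = -0.564050, so α = -0.564050/-2.039140 ≈ 0.277.

α ≈ 0.277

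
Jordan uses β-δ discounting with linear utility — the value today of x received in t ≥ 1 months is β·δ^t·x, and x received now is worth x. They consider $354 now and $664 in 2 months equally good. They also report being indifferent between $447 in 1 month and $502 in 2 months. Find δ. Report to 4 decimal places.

δ ≈ 0.8904

The second indifference involves only future payoffs, so β cancels: β·δ^1·447 = β·δ^2·502, giving δ = 447/502 = 0.89044.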